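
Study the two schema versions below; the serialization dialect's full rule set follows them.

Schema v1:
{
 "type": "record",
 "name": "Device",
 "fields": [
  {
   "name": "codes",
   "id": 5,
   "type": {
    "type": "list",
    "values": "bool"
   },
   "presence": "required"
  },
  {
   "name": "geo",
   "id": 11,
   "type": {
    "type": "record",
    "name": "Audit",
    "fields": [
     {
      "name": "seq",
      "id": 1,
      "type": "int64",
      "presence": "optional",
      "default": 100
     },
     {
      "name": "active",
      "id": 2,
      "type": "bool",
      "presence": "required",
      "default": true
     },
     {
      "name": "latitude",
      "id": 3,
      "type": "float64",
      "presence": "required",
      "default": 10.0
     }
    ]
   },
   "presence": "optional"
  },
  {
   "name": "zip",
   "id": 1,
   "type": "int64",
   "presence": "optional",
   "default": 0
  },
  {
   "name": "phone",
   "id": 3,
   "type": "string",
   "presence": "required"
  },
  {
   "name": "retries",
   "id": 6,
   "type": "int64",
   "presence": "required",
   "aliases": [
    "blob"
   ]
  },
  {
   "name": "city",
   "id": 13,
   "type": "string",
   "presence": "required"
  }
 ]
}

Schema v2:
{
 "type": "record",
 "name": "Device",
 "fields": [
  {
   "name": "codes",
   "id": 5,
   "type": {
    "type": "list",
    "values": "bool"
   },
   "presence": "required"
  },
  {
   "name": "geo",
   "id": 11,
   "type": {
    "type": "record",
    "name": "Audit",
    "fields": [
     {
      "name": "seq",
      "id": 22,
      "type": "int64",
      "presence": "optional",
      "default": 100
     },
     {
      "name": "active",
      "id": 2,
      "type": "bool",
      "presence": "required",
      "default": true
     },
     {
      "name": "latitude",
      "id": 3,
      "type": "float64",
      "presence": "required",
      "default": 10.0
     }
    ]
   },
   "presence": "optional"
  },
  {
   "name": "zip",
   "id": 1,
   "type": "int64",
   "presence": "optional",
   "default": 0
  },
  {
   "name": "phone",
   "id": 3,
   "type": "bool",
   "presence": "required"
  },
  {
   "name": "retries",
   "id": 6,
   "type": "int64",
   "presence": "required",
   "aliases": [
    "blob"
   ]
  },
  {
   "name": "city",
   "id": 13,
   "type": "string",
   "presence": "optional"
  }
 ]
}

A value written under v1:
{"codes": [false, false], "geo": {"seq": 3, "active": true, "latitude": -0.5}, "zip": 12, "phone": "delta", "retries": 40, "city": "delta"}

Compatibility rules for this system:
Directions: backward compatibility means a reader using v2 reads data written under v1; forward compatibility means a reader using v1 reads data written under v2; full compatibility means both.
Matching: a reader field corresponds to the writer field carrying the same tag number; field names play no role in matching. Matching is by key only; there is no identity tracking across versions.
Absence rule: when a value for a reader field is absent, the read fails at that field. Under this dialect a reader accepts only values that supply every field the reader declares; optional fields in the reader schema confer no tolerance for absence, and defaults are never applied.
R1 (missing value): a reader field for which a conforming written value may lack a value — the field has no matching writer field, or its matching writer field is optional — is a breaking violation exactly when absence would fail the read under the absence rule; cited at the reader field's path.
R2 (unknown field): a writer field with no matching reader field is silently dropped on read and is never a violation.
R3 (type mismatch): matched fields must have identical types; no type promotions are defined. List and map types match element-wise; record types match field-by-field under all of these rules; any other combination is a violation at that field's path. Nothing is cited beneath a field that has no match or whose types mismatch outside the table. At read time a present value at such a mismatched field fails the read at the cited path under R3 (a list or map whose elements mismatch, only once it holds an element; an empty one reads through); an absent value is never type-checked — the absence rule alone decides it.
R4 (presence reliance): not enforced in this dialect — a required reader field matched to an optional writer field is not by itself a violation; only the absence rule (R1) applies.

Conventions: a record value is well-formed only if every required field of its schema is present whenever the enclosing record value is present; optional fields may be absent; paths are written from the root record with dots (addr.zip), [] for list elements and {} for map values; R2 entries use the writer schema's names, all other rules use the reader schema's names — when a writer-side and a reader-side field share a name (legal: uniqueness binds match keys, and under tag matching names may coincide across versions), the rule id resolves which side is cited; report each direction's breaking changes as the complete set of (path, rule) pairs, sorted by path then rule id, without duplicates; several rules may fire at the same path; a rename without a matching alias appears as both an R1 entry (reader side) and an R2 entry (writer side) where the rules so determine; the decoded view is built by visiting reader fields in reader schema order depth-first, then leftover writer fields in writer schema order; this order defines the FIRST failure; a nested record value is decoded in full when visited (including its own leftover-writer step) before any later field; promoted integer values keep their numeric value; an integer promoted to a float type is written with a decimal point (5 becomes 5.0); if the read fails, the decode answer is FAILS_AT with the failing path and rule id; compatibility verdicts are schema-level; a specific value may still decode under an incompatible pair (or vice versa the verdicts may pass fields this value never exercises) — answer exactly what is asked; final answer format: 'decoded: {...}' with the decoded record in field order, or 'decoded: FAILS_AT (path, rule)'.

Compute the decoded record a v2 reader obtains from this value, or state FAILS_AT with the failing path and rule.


decoded: FAILS_AT (geo.seq, R1)

the writer's type comes first in each Device pair
migrating the Device value to v2:
  codes := [false, false]
  read fails at geo.seq under R1 (no fill)
  => FAILS_AT (geo.seq, R1)
ruling out the remaining Device differences:
  field city in record Device: required changed to optional -> changes Device's schema-level verdicts only — the decode of this value is the same
  field phone in record Device: type string changed to bool -> changes Device's schema-level verdicts only — the decode of this value is the same


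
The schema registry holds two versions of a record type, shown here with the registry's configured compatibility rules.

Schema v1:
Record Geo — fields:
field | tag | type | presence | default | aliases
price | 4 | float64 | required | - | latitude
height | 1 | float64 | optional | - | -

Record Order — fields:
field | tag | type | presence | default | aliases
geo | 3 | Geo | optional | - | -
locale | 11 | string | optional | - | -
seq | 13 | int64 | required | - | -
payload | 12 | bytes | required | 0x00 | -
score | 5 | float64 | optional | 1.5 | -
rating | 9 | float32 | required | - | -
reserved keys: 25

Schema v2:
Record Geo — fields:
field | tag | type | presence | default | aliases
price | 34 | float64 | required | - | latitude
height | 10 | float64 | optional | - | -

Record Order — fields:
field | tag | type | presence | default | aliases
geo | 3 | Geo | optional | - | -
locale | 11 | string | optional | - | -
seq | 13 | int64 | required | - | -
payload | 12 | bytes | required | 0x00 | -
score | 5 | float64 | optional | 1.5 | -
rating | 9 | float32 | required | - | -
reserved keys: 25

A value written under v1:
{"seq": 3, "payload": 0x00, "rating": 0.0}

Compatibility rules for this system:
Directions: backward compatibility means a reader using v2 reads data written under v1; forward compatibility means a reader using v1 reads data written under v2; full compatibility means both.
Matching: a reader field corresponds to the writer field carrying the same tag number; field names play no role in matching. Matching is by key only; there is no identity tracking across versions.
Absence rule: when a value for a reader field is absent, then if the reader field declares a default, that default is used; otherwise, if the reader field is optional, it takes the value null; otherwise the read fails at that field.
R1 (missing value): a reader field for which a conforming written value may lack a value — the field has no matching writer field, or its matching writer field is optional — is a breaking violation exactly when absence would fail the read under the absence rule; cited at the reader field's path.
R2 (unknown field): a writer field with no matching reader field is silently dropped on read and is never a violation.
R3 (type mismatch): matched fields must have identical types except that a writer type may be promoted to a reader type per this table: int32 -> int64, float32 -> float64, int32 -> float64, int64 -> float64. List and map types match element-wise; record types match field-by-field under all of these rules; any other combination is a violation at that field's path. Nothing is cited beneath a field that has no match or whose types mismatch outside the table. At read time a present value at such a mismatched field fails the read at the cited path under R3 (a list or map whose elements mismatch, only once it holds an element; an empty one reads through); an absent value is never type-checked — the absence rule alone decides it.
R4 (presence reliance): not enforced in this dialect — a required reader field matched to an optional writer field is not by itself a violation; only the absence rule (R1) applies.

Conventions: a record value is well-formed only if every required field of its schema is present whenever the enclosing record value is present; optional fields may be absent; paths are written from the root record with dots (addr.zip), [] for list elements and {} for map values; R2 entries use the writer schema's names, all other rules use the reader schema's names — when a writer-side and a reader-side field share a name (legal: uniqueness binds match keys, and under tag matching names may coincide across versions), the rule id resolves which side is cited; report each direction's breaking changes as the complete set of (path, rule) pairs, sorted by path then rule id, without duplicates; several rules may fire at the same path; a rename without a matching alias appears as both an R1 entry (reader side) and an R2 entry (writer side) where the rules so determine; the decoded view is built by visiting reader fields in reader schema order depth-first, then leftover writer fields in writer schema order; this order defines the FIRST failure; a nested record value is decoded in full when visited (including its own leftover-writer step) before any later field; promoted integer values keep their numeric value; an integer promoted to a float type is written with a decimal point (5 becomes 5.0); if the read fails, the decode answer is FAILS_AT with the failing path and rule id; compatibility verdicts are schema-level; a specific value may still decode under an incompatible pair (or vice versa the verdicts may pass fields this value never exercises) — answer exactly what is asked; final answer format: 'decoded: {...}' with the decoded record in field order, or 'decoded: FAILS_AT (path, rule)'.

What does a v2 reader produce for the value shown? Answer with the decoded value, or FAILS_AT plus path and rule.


the writer's type comes first in each Order pair
decode (reader v2):
  geo := null (not supplied -> null)
  locale := null (not supplied -> null)
  seq := 3
  payload := 0x00
  score := 1.5 (no value, default fills)
  rating := 0.0
  => decoded: {"geo": null, "locale": null, "seq": 3, "payload": 0x00, "score": 1.5, "rating": 0.0}
the other Order changes do not affect what is asked:
  field height in record Geo: tag 1 changed to 10 -> fires no rule on Order under this dialect and leaves the result unchanged
  field price in record Geo: tag 4 changed to 34 -> schema-level compatibility only; this Order value's decode is unchanged

decoded: {"geo": null, "locale": null, "seq": 3, "payload": 0x00, "score": 1.5, "rating": 0.0}


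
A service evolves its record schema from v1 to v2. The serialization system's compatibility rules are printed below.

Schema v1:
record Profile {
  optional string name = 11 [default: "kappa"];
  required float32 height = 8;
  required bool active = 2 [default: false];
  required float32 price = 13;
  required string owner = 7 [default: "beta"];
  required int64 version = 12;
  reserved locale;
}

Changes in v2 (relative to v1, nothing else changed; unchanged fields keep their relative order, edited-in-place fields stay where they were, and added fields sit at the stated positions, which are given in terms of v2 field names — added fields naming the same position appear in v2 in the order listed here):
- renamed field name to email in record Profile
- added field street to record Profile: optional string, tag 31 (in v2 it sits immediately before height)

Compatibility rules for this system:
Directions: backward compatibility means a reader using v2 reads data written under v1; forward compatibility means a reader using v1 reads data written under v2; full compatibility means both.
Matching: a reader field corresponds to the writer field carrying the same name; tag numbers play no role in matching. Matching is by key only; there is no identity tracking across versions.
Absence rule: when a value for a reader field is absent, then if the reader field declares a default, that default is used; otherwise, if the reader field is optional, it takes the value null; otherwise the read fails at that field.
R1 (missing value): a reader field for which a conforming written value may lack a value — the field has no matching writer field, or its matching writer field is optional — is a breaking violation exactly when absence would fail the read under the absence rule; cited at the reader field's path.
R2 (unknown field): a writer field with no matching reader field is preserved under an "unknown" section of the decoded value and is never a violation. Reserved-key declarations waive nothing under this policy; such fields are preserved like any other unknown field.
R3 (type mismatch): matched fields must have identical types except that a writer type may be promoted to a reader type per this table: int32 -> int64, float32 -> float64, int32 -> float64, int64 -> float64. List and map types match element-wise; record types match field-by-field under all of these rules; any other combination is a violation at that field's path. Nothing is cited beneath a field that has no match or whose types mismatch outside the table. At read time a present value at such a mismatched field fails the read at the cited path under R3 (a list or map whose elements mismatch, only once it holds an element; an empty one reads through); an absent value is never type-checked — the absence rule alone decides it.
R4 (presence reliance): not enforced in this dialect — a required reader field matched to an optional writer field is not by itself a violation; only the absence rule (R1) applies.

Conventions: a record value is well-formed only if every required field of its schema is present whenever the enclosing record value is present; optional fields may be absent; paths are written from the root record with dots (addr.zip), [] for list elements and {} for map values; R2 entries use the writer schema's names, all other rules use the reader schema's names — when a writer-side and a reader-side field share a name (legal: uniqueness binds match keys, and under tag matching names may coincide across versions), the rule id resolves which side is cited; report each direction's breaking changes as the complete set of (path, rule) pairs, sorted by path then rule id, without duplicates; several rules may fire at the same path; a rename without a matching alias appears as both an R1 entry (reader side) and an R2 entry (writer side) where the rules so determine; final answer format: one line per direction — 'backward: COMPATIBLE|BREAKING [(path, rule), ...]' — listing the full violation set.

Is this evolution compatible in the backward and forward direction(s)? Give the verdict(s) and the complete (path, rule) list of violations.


the writer's type comes first in each Profile pair
backward for Profile (reader v2, writer v1):
  email has no writer counterpart
  street has no writer counterpart
  writer required, float32 -> float32: reader height maps from writer height
  writer required, bool -> bool: reader active maps from writer active
  writer required, float32 -> float32: reader price maps from writer price
  writer required, string -> string: reader owner maps from writer owner
  writer required, int64 -> int64: reader version maps from writer version
  leftover writer field: name
  nothing fires on Profile: backward is COMPATIBLE
forward for Profile (reader v1, writer v2):
  name has no writer counterpart
  writer required, float32 -> float32: reader height maps from writer height
  writer required, bool -> bool: reader active maps from writer active
  writer required, float32 -> float32: reader price maps from writer price
  writer required, string -> string: reader owner maps from writer owner
  writer required, int64 -> int64: reader version maps from writer version
  leftover writer field: email
  leftover writer field: street
  nothing fires on Profile: forward is COMPATIBLE

backward: COMPATIBLE []; forward: COMPATIBLE []


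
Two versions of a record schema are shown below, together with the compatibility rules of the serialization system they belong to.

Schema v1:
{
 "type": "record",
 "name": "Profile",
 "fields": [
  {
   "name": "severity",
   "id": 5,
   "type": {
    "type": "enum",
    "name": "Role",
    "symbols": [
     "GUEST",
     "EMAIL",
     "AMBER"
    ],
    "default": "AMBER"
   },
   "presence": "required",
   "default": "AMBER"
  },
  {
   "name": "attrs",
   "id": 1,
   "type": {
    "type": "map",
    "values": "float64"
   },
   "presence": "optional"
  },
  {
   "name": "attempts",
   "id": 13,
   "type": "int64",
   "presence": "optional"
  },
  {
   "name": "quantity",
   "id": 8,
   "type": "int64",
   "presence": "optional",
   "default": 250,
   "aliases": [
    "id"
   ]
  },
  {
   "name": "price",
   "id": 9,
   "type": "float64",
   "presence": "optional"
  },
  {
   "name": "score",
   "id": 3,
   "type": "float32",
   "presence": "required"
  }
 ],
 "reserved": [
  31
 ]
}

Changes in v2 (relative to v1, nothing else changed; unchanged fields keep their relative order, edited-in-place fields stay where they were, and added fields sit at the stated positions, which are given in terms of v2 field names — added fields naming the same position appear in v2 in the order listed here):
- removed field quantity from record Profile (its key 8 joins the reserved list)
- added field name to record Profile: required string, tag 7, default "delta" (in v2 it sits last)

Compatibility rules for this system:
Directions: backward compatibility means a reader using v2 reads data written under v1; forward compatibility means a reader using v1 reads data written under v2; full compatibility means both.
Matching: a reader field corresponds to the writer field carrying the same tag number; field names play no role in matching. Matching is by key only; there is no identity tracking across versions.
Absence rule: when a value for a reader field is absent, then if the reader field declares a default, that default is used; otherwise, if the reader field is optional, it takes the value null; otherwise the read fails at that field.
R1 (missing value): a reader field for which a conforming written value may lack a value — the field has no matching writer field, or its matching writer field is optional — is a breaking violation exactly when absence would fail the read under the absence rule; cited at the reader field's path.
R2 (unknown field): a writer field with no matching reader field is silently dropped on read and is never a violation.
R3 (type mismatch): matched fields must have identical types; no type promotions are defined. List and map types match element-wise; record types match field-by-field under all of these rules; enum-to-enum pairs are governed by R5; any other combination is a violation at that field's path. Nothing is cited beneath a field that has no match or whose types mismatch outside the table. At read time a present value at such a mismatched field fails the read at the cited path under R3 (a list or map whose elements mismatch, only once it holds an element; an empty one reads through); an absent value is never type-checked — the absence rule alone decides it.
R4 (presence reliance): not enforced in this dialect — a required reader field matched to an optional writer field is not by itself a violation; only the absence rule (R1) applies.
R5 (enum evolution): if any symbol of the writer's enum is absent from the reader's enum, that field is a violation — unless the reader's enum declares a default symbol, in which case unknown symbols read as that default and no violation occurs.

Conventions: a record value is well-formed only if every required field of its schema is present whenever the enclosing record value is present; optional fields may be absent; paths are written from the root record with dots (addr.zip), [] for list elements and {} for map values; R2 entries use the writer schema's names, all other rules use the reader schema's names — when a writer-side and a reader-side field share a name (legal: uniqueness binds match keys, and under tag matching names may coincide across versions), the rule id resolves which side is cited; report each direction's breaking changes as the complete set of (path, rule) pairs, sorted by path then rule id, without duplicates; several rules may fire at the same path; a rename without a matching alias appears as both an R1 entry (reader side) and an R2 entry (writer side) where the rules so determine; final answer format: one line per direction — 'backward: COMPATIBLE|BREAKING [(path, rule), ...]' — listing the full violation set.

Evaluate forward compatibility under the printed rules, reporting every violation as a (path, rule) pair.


forward: COMPATIBLE []

in Profile below, arrows point writer -> reader
forward for Profile (reader v1, writer v2):
  writer required, Role -> Role: reader severity maps from writer severity
  writer optional, map<string, float64> -> map<string, float64>: reader attrs maps from writer attrs
  writer optional, int64 -> int64: reader attempts maps from writer attempts
  quantity: no writer-side match
  writer optional, float64 -> float64: reader price maps from writer price
  writer required, float32 -> float32: reader score maps from writer score
  name (writer side), unknown to reader
  => forward verdict for Profile: COMPATIBLE, no violations
diffs on Profile not affecting the asked answer:
  removed field quantity from record Profile (its key 8 joins the reserved list) -> triggers nothing under Profile's printed rules — same verdict
  added field name to record Profile: required string, tag 7, default "delta" (in v2 it sits last) -> triggers nothing under Profile's printed rules — same verdict


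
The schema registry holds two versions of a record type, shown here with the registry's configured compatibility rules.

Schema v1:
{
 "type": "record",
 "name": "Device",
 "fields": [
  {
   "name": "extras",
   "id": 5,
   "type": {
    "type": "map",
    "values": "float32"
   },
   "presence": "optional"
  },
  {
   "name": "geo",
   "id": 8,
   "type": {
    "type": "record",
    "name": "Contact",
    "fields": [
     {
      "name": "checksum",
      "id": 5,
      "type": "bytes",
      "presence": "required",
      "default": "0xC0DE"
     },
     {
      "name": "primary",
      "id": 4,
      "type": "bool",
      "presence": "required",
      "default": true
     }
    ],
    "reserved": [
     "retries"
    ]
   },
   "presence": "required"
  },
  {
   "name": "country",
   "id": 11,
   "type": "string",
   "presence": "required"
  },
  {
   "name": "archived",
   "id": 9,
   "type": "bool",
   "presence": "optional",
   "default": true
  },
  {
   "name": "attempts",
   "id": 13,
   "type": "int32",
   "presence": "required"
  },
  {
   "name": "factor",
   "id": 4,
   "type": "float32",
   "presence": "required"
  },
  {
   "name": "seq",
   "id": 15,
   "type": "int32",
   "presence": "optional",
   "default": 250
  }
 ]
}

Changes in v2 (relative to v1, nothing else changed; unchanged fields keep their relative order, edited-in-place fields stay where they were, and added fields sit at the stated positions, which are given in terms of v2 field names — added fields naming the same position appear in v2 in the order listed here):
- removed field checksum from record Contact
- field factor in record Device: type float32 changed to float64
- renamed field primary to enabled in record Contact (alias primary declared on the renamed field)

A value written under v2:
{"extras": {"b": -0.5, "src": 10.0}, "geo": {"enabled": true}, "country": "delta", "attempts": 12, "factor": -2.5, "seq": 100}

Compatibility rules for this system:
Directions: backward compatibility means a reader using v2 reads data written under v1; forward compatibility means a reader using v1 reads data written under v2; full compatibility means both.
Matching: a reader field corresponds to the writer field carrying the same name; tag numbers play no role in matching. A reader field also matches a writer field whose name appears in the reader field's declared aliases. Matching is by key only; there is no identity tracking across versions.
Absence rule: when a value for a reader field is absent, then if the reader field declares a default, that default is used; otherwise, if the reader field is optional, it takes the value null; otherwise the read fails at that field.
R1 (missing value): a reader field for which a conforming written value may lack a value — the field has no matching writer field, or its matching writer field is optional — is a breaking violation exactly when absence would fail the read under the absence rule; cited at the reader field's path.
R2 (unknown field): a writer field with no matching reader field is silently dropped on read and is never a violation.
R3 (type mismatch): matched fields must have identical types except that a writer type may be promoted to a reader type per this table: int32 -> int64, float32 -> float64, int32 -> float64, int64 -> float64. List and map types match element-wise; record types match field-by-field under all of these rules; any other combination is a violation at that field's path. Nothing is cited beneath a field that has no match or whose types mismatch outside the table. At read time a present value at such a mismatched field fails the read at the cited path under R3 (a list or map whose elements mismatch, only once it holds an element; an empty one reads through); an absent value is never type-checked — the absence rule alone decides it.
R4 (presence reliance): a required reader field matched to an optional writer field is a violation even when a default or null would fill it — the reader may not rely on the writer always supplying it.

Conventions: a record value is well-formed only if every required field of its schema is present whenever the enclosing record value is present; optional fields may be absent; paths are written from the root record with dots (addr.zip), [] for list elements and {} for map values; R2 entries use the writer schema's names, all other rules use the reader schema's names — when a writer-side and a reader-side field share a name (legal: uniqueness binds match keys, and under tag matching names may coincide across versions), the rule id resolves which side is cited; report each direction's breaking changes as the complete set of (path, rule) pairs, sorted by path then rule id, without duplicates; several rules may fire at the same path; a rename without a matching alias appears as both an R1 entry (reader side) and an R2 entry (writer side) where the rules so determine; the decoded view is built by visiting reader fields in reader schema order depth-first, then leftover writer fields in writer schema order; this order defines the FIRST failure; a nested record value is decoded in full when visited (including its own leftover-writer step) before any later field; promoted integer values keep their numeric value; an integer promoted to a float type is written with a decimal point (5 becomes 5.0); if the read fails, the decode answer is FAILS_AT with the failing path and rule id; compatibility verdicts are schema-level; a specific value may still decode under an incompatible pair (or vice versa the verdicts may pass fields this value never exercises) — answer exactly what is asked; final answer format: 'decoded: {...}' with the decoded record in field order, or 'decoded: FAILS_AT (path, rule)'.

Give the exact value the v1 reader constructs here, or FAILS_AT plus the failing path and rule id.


decoded: FAILS_AT (factor, R3)

arrows below run writer -> reader for Device
decode walk for Device under reader schema v1:
  extras := {"b": -0.5, "src": 10.0}
  geo.checksum := 0xC0DE (no value, default fills)
  geo.primary := true (no value, default fills)
  writer geo.enabled: unmatched, discarded
  country := "delta"
  archived := true (no value, default fills)
  attempts := 12
  read fails at factor under R3
  => FAILS_AT (factor, R3)
remaining Device differences; none change what is asked:
  removed field checksum from record Contact -> fires no rule on Device under this dialect and leaves the result unchanged
  renamed field primary to enabled in record Contact (alias primary declared on the renamed field) -> fires no rule on Device under this dialect and leaves the result unchanged


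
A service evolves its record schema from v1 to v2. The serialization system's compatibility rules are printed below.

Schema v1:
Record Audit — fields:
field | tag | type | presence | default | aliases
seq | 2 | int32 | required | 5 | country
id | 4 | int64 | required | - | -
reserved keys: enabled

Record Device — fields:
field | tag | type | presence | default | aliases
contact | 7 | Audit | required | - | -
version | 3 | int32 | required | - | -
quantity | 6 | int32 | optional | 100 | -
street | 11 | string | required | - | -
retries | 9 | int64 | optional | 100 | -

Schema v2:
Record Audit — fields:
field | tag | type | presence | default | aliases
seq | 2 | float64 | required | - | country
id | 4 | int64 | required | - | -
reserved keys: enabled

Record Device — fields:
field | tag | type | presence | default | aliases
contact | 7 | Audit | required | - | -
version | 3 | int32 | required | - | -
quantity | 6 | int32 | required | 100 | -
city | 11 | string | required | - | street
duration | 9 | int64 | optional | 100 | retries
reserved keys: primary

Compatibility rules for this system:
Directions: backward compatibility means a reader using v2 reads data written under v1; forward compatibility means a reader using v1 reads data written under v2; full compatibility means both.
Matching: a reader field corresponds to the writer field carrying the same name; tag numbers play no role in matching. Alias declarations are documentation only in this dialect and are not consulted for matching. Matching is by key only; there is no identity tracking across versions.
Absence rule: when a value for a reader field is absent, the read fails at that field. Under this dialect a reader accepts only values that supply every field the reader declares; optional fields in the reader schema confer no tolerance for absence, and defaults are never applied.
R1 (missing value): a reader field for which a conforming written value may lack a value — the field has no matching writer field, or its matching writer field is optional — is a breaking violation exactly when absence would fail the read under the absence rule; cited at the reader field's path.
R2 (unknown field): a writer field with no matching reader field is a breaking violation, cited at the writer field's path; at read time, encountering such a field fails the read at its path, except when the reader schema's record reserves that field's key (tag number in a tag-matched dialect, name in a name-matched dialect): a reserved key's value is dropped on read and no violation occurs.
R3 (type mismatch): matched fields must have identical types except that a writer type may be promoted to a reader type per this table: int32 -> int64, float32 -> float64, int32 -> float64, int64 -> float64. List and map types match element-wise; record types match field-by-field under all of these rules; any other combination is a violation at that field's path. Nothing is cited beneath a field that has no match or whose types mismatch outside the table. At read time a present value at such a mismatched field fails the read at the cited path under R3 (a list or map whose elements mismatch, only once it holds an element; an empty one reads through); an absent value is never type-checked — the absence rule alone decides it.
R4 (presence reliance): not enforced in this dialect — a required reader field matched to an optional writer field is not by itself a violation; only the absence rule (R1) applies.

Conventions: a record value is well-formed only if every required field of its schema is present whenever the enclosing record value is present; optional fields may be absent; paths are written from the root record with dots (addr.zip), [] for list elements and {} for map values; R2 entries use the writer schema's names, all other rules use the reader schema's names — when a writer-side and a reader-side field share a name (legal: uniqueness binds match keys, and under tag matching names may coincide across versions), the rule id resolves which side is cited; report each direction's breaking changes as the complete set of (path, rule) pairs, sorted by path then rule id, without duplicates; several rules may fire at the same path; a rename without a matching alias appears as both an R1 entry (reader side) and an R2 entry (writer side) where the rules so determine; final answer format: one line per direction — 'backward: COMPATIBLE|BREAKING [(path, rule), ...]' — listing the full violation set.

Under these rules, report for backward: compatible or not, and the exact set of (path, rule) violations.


each type pair in Device: writer, then reader
backward analysis of Device with v2 as reader and v1 as writer:
  contact: Audit -> Audit, writer required; from contact
  version: int32 -> int32, writer required; from version
  quantity: int32 -> int32, writer optional; from quantity
  no writer field matches reader city
  no writer field matches reader duration
  leftover writer field: street
  leftover writer field: retries
  contact.seq: int32 -> float64, writer required; from contact.seq
  contact.id: int64 -> int64, writer required; from contact.id
  rule R1 violated at city
  rule R1 violated at duration
  rule R1 violated at quantity
  rule R2 violated at retries
  rule R2 violated at street
  => 5 violation(s): backward is BREAKING for Device
ruling out the remaining Device differences:
  field quantity in record Device: optional changed to required -> its effect on Device is confined to the forward direction, not asked
  field seq in record Audit: type int32 changed to float64 (its default is dropped) -> its effect on Device is confined to the forward direction, not asked

backward: BREAKING [(city, R1), (duration, R1), (quantity, R1), (retries, R2), (street, R2)]


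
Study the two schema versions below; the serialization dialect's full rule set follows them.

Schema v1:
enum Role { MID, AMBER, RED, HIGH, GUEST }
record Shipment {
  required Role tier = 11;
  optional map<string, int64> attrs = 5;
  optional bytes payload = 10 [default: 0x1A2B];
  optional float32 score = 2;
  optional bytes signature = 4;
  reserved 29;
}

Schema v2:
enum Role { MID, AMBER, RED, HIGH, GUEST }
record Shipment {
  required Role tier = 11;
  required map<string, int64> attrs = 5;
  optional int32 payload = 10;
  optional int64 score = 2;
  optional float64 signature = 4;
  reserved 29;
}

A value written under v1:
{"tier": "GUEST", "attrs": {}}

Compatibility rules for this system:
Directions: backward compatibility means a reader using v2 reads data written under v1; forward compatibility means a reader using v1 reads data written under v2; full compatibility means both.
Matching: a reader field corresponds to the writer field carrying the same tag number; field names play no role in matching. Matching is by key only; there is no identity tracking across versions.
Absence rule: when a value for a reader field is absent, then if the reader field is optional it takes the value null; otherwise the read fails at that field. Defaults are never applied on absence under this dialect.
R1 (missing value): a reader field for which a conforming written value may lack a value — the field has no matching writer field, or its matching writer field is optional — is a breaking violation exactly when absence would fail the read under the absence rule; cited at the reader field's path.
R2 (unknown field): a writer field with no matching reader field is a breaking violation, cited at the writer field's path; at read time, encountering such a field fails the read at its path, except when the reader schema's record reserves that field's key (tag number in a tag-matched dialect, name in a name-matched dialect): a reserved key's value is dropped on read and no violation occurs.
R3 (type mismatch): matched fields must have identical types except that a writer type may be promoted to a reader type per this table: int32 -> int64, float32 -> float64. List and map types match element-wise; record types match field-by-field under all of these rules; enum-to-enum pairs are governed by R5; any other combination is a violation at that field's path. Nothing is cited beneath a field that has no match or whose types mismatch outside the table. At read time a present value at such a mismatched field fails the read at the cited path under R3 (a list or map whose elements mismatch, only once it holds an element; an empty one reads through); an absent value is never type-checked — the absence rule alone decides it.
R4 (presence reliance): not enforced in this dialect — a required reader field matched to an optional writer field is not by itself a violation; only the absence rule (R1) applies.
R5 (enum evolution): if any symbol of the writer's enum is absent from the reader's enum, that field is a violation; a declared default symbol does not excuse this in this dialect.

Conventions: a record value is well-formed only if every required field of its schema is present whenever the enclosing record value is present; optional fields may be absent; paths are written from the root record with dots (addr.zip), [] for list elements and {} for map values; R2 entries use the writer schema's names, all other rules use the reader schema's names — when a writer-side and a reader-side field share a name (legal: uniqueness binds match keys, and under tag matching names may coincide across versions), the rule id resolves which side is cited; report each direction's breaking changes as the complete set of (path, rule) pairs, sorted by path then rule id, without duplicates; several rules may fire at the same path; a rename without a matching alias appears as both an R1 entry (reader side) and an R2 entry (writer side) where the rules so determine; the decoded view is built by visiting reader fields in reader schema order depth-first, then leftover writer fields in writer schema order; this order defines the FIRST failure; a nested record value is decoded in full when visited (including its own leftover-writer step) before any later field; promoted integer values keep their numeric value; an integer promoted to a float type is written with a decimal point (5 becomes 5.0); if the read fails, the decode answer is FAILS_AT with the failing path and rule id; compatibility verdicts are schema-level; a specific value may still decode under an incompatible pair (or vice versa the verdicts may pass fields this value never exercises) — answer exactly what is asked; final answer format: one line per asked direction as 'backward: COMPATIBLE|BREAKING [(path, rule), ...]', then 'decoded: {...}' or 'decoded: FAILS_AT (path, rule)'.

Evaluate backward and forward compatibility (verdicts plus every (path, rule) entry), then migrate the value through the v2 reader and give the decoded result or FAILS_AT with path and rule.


backward: BREAKING [(attrs, R1), (payload, R3), (score, R3), (signature, R3)]; forward: BREAKING [(payload, R3), (score, R3), (signature, R3)]; decoded: {"tier": "GUEST", "attrs": {}, "payload": null, "score": null, "signature": null}

the writer's type comes first in each Shipment pair
backward on Shipment — v2 reading data written by v1:
  tier: paired with writer tier (Role -> Role; writer required)
  attrs: paired with writer attrs (map<string, int64> -> map<string, int64>; writer optional)
  payload: paired with writer payload (bytes -> int32; writer optional)
  score: paired with writer score (float32 -> int64; writer optional)
  signature: paired with writer signature (bytes -> float64; writer optional)
  R1 fires at attrs
  R3 fires at payload
  R3 fires at score
  R3 fires at signature
  backward on Shipment therefore BREAKING (4)
forward on Shipment — v1 reading data written by v2:
  tier: paired with writer tier (Role -> Role; writer required)
  attrs: paired with writer attrs (map<string, int64> -> map<string, int64>; writer required)
  payload: paired with writer payload (int32 -> bytes; writer optional)
  score: paired with writer score (int64 -> float32; writer optional)
  signature: paired with writer signature (float64 -> bytes; writer optional)
  R3 fires at payload
  R3 fires at score
  R3 fires at signature
  forward on Shipment therefore BREAKING (3)
migrating the Shipment value to v2:
  tier := "GUEST"
  attrs := {}
  payload := null (not supplied -> null)
  score := null (not supplied -> null)
  signature := null (not supplied -> null)
  => decoded: {"tier": "GUEST", "attrs": {}, "payload": null, "score": null, "signature": null}
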